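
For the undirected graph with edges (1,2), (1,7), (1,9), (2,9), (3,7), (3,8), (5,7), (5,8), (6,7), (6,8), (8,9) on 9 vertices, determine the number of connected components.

Step 1: Build adjacency list from edges:
  1: 2, 7, 9
  2: 1, 9
  3: 7, 8
  4: (none)
  5: 7, 8
  6: 7, 8
  7: 1, 3, 5, 6
  8: 3, 5, 6, 9
  9: 1, 2, 8

Step 2: Run BFS/DFS from vertex 1:
  Visited: {1, 2, 7, 9, 3, 5, 6, 8}
  Reached 8 of 9 vertices

Step 3: Only 8 of 9 vertices reached. Graph is disconnected.
Connected components: {1, 2, 3, 5, 6, 7, 8, 9}, {4}
Number of connected components: 2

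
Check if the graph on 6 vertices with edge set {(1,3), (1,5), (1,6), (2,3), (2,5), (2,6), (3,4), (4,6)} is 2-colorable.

Step 1: Attempt 2-coloring using BFS:
  Start at vertex 1, assign color 0
  Color vertex 3 with color 1 (neighbor of 1)
  Color vertex 5 with color 1 (neighbor of 1)
  Color vertex 6 with color 1 (neighbor of 1)
  Color vertex 2 with color 0 (neighbor of 3)
  Color vertex 4 with color 0 (neighbor of 3)

Step 2: 2-coloring succeeded. No conflicts found.
  Set A (color 0): {1, 2, 4}
  Set B (color 1): {3, 5, 6}

The graph is bipartite with partition {1, 2, 4}, {3, 5, 6}.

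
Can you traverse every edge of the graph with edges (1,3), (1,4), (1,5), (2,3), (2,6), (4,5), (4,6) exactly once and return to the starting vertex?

Step 1: Find the degree of each vertex:
  deg(1) = 3
  deg(2) = 2
  deg(3) = 2
  deg(4) = 3
  deg(5) = 2
  deg(6) = 2

Step 2: Count vertices with odd degree:
  Odd-degree vertices: 1, 4 (2 total)

Step 3: Apply Euler's theorem:
  - Eulerian circuit exists iff graph is connected and all vertices have even degree
  - Eulerian path exists iff graph is connected and has 0 or 2 odd-degree vertices

Graph is connected with exactly 2 odd-degree vertices (1, 4).
Eulerian path exists (starting and ending at the odd-degree vertices), but no Eulerian circuit.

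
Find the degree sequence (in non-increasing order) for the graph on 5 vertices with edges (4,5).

Step 1: Count edges incident to each vertex:
  deg(1) = 0 (neighbors: none)
  deg(2) = 0 (neighbors: none)
  deg(3) = 0 (neighbors: none)
  deg(4) = 1 (neighbors: 5)
  deg(5) = 1 (neighbors: 4)

Step 2: Sort degrees in non-increasing order:
  Degrees: [0, 0, 0, 1, 1] -> sorted: [1, 1, 0, 0, 0]

Degree sequence: [1, 1, 0, 0, 0]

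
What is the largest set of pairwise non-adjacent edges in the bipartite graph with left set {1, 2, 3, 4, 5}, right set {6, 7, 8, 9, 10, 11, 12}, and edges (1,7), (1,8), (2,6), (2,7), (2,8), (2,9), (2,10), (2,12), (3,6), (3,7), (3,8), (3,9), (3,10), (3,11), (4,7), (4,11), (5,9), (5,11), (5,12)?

Step 1: List the neighbors of each left vertex:
  1: 7, 8
  2: 6, 7, 8, 9, 10, 12
  3: 6, 7, 8, 9, 10, 11
  4: 7, 11
  5: 9, 11, 12

Step 2: Greedily match left vertices, then look for augmenting paths:
  Match 1 -- 7
  Match 2 -- 6
  Match 3 -- 8
  Match 4 -- 11
  Match 5 -- 9
  No augmenting path remains.

Step 3: Verify this is maximum:
  Matching size 5 = min(|L|, |R|) = min(5, 7), which is an upper bound, so this matching is maximum.

Maximum matching: {(1,7), (2,6), (3,8), (4,11), (5,9)}
Size: 5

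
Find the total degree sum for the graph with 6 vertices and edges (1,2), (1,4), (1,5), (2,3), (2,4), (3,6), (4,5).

Step 1: Count edges incident to each vertex:
  deg(1) = 3 (neighbors: 2, 4, 5)
  deg(2) = 3 (neighbors: 1, 3, 4)
  deg(3) = 2 (neighbors: 2, 6)
  deg(4) = 3 (neighbors: 1, 2, 5)
  deg(5) = 2 (neighbors: 1, 4)
  deg(6) = 1 (neighbors: 3)

Step 2: Sum all degrees:
  3 + 3 + 2 + 3 + 2 + 1 = 14

Verification: sum of degrees = 2 * |E| = 2 * 7 = 14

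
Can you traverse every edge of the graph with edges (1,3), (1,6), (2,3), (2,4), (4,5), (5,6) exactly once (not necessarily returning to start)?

Step 1: Find the degree of each vertex:
  deg(1) = 2
  deg(2) = 2
  deg(3) = 2
  deg(4) = 2
  deg(5) = 2
  deg(6) = 2

Step 2: Count vertices with odd degree:
  All vertices have even degree (0 odd-degree vertices)

Step 3: Apply Euler's theorem:
  - Eulerian circuit exists iff graph is connected and all vertices have even degree
  - Eulerian path exists iff graph is connected and has 0 or 2 odd-degree vertices

Graph is connected with 0 odd-degree vertices.
Both Eulerian circuit and Eulerian path exist.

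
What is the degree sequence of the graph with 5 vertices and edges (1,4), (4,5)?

Step 1: Count edges incident to each vertex:
  deg(1) = 1 (neighbors: 4)
  deg(2) = 0 (neighbors: none)
  deg(3) = 0 (neighbors: none)
  deg(4) = 2 (neighbors: 1, 5)
  deg(5) = 1 (neighbors: 4)

Step 2: Sort degrees in non-increasing order:
  Degrees: [1, 0, 0, 2, 1] -> sorted: [2, 1, 1, 0, 0]

Degree sequence: [2, 1, 1, 0, 0]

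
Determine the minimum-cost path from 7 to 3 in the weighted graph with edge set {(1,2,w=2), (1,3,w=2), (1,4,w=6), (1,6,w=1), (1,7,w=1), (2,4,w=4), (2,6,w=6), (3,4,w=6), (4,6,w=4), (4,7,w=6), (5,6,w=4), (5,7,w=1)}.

Step 1: Build adjacency list with weights:
  1: 2(w=2), 3(w=2), 4(w=6), 6(w=1), 7(w=1)
  2: 1(w=2), 4(w=4), 6(w=6)
  3: 1(w=2), 4(w=6)
  4: 1(w=6), 2(w=4), 3(w=6), 6(w=4), 7(w=6)
  5: 6(w=4), 7(w=1)
  6: 1(w=1), 2(w=6), 4(w=4), 5(w=4)
  7: 1(w=1), 4(w=6), 5(w=1)

Step 2: Apply Dijkstra's algorithm from vertex 7:
  Visit vertex 7 (distance=0)
    Update dist[1] = 1
    Update dist[4] = 6
    Update dist[5] = 1
  Visit vertex 1 (distance=1)
    Update dist[2] = 3
    Update dist[3] = 3
    Update dist[6] = 2
  Visit vertex 5 (distance=1)
  Visit vertex 6 (distance=2)
  Visit vertex 2 (distance=3)
  Visit vertex 3 (distance=3)

Step 3: Shortest path: 7 -> 1 -> 3
Total weight: 1 + 2 = 3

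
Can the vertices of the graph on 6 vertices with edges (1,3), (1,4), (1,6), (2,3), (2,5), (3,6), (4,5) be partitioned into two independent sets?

Step 1: Attempt 2-coloring using BFS:
  Start at vertex 1, assign color 0
  Color vertex 3 with color 1 (neighbor of 1)
  Color vertex 4 with color 1 (neighbor of 1)
  Color vertex 6 with color 1 (neighbor of 1)
  Color vertex 2 with color 0 (neighbor of 3)

Step 2: Conflict found! Vertices 3 and 6 are adjacent but have the same color.
This means the graph contains an odd cycle.

The graph is NOT bipartite.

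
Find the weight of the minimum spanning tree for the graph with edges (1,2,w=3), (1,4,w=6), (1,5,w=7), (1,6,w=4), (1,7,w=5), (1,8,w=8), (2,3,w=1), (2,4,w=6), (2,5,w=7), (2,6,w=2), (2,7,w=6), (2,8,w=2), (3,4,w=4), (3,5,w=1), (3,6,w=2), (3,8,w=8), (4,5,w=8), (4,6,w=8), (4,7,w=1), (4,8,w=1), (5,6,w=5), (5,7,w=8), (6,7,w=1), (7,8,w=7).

Apply Kruskal's algorithm (sort edges by weight, add if no cycle):

Sorted edges by weight:
  (2,3) w=1
  (3,5) w=1
  (4,7) w=1
  (4,8) w=1
  (6,7) w=1
  (2,6) w=2
  (2,8) w=2
  (3,6) w=2
  (1,2) w=3
  (1,6) w=4
  (3,4) w=4
  (1,7) w=5
  (5,6) w=5
  (1,4) w=6
  (2,4) w=6
  (2,7) w=6
  (1,5) w=7
  (2,5) w=7
  (7,8) w=7
  (1,8) w=8
  (3,8) w=8
  (4,5) w=8
  (4,6) w=8
  (5,7) w=8

Add edge (2,3) w=1 -- no cycle. Running total: 1
Add edge (3,5) w=1 -- no cycle. Running total: 2
Add edge (4,7) w=1 -- no cycle. Running total: 3
Add edge (4,8) w=1 -- no cycle. Running total: 4
Add edge (6,7) w=1 -- no cycle. Running total: 5
Add edge (2,6) w=2 -- no cycle. Running total: 7
Skip edge (2,8) w=2 -- would create cycle
Skip edge (3,6) w=2 -- would create cycle
Add edge (1,2) w=3 -- no cycle. Running total: 10

MST edges: (2,3,w=1), (3,5,w=1), (4,7,w=1), (4,8,w=1), (6,7,w=1), (2,6,w=2), (1,2,w=3)
Total MST weight: 1 + 1 + 1 + 1 + 1 + 2 + 3 = 10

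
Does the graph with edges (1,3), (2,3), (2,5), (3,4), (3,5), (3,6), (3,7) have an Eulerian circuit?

Step 1: Find the degree of each vertex:
  deg(1) = 1
  deg(2) = 2
  deg(3) = 6
  deg(4) = 1
  deg(5) = 2
  deg(6) = 1
  deg(7) = 1

Step 2: Count vertices with odd degree:
  Odd-degree vertices: 1, 4, 6, 7 (4 total)

Step 3: Apply Euler's theorem:
  - Eulerian circuit exists iff graph is connected and all vertices have even degree
  - Eulerian path exists iff graph is connected and has 0 or 2 odd-degree vertices

Graph has 4 odd-degree vertices (need 0 or 2).
Neither Eulerian path nor Eulerian circuit exists.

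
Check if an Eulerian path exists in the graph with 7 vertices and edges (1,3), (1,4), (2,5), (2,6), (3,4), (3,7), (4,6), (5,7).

Step 1: Find the degree of each vertex:
  deg(1) = 2
  deg(2) = 2
  deg(3) = 3
  deg(4) = 3
  deg(5) = 2
  deg(6) = 2
  deg(7) = 2

Step 2: Count vertices with odd degree:
  Odd-degree vertices: 3, 4 (2 total)

Step 3: Apply Euler's theorem:
  - Eulerian circuit exists iff graph is connected and all vertices have even degree
  - Eulerian path exists iff graph is connected and has 0 or 2 odd-degree vertices

Graph is connected with exactly 2 odd-degree vertices (3, 4).
Eulerian path exists (starting and ending at the odd-degree vertices), but no Eulerian circuit.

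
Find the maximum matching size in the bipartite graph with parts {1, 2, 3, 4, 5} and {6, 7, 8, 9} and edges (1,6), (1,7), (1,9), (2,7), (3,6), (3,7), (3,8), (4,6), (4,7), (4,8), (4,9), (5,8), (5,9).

Step 1: List the neighbors of each left vertex:
  1: 6, 7, 9
  2: 7
  3: 6, 7, 8
  4: 6, 7, 8, 9
  5: 8, 9

Step 2: Greedily match left vertices, then look for augmenting paths:
  Match 1 -- 6
  Match 2 -- 7
  Match 3 -- 8
  Match 4 -- 9
  No augmenting path remains.

Step 3: Verify this is maximum:
  Matching size 4 = min(|L|, |R|) = min(5, 4), which is an upper bound, so this matching is maximum.

Maximum matching: {(1,6), (2,7), (3,8), (4,9)}
Size: 4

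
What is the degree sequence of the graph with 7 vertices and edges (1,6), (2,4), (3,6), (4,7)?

Step 1: Count edges incident to each vertex:
  deg(1) = 1 (neighbors: 6)
  deg(2) = 1 (neighbors: 4)
  deg(3) = 1 (neighbors: 6)
  deg(4) = 2 (neighbors: 2, 7)
  deg(5) = 0 (neighbors: none)
  deg(6) = 2 (neighbors: 1, 3)
  deg(7) = 1 (neighbors: 4)

Step 2: Sort degrees in non-increasing order:
  Degrees: [1, 1, 1, 2, 0, 2, 1] -> sorted: [2, 2, 1, 1, 1, 1, 0]

Degree sequence: [2, 2, 1, 1, 1, 1, 0]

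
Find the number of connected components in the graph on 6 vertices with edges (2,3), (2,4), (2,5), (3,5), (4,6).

Step 1: Build adjacency list from edges:
  1: (none)
  2: 3, 4, 5
  3: 2, 5
  4: 2, 6
  5: 2, 3
  6: 4

Step 2: Run BFS/DFS from vertex 1:
  Visited: {1}
  Reached 1 of 6 vertices

Step 3: Only 1 of 6 vertices reached. Graph is disconnected.
Connected components: {1}, {2, 3, 4, 5, 6}
Number of connected components: 2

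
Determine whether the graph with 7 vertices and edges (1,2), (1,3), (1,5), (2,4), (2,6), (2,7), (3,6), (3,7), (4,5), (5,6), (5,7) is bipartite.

Step 1: Attempt 2-coloring using BFS:
  Start at vertex 1, assign color 0
  Color vertex 2 with color 1 (neighbor of 1)
  Color vertex 3 with color 1 (neighbor of 1)
  Color vertex 5 with color 1 (neighbor of 1)
  Color vertex 4 with color 0 (neighbor of 2)
  Color vertex 6 with color 0 (neighbor of 2)
  Color vertex 7 with color 0 (neighbor of 2)

Step 2: 2-coloring succeeded. No conflicts found.
  Set A (color 0): {1, 4, 6, 7}
  Set B (color 1): {2, 3, 5}

The graph is bipartite with partition {1, 4, 6, 7}, {2, 3, 5}.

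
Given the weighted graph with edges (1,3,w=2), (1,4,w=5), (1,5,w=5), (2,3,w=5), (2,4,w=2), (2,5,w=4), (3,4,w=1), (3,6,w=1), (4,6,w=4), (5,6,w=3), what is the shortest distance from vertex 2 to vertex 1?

Step 1: Build adjacency list with weights:
  1: 3(w=2), 4(w=5), 5(w=5)
  2: 3(w=5), 4(w=2), 5(w=4)
  3: 1(w=2), 2(w=5), 4(w=1), 6(w=1)
  4: 1(w=5), 2(w=2), 3(w=1), 6(w=4)
  5: 1(w=5), 2(w=4), 6(w=3)
  6: 3(w=1), 4(w=4), 5(w=3)

Step 2: Apply Dijkstra's algorithm from vertex 2:
  Visit vertex 2 (distance=0)
    Update dist[3] = 5
    Update dist[4] = 2
    Update dist[5] = 4
  Visit vertex 4 (distance=2)
    Update dist[1] = 7
    Update dist[3] = 3
    Update dist[6] = 6
  Visit vertex 3 (distance=3)
    Update dist[1] = 5
    Update dist[6] = 4
  Visit vertex 5 (distance=4)
  Visit vertex 6 (distance=4)
  Visit vertex 1 (distance=5)

Step 3: Shortest path: 2 -> 4 -> 3 -> 1
Total weight: 2 + 1 + 2 = 5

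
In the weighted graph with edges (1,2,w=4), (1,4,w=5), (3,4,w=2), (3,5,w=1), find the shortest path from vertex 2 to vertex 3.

Step 1: Build adjacency list with weights:
  1: 2(w=4), 4(w=5)
  2: 1(w=4)
  3: 4(w=2), 5(w=1)
  4: 1(w=5), 3(w=2)
  5: 3(w=1)

Step 2: Apply Dijkstra's algorithm from vertex 2:
  Visit vertex 2 (distance=0)
    Update dist[1] = 4
  Visit vertex 1 (distance=4)
    Update dist[4] = 9
  Visit vertex 4 (distance=9)
    Update dist[3] = 11
  Visit vertex 3 (distance=11)
    Update dist[5] = 12

Step 3: Shortest path: 2 -> 1 -> 4 -> 3
Total weight: 4 + 5 + 2 = 11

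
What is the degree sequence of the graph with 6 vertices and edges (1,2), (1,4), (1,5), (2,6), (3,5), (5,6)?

Step 1: Count edges incident to each vertex:
  deg(1) = 3 (neighbors: 2, 4, 5)
  deg(2) = 2 (neighbors: 1, 6)
  deg(3) = 1 (neighbors: 5)
  deg(4) = 1 (neighbors: 1)
  deg(5) = 3 (neighbors: 1, 3, 6)
  deg(6) = 2 (neighbors: 2, 5)

Step 2: Sort degrees in non-increasing order:
  Degrees: [3, 2, 1, 1, 3, 2] -> sorted: [3, 3, 2, 2, 1, 1]

Degree sequence: [3, 3, 2, 2, 1, 1]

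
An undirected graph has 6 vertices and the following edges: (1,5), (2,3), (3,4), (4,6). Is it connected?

Step 1: Build adjacency list from edges:
  1: 5
  2: 3
  3: 2, 4
  4: 3, 6
  5: 1
  6: 4

Step 2: Run BFS/DFS from vertex 1:
  Visited: {1, 5}
  Reached 2 of 6 vertices

Step 3: Only 2 of 6 vertices reached. Graph is disconnected.
Connected components: {1, 5}, {2, 3, 4, 6}
Answer: No, the graph is not connected (2 components).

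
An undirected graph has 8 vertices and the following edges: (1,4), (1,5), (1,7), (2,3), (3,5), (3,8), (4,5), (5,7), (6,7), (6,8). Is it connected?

Step 1: Build adjacency list from edges:
  1: 4, 5, 7
  2: 3
  3: 2, 5, 8
  4: 1, 5
  5: 1, 3, 4, 7
  6: 7, 8
  7: 1, 5, 6
  8: 3, 6

Step 2: Run BFS/DFS from vertex 1:
  Visited: {1, 4, 5, 7, 3, 6, 2, 8}
  Reached 8 of 8 vertices

Step 3: All 8 vertices reached from vertex 1, so the graph is connected.
Answer: Yes, the graph is connected.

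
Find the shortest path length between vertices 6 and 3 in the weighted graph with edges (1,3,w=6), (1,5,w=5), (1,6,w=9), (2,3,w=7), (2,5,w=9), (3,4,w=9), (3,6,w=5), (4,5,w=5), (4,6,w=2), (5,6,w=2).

Step 1: Build adjacency list with weights:
  1: 3(w=6), 5(w=5), 6(w=9)
  2: 3(w=7), 5(w=9)
  3: 1(w=6), 2(w=7), 4(w=9), 6(w=5)
  4: 3(w=9), 5(w=5), 6(w=2)
  5: 1(w=5), 2(w=9), 4(w=5), 6(w=2)
  6: 1(w=9), 3(w=5), 4(w=2), 5(w=2)

Step 2: Apply Dijkstra's algorithm from vertex 6:
  Visit vertex 6 (distance=0)
    Update dist[1] = 9
    Update dist[3] = 5
    Update dist[4] = 2
    Update dist[5] = 2
  Visit vertex 4 (distance=2)
  Visit vertex 5 (distance=2)
    Update dist[1] = 7
    Update dist[2] = 11
  Visit vertex 3 (distance=5)

Step 3: Shortest path: 6 -> 3
Total weight: 5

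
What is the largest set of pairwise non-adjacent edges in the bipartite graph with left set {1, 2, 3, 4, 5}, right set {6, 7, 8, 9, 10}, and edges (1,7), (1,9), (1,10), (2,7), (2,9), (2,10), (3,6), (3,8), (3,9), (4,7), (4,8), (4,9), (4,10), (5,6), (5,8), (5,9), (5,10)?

Step 1: List the neighbors of each left vertex:
  1: 7, 9, 10
  2: 7, 9, 10
  3: 6, 8, 9
  4: 7, 8, 9, 10
  5: 6, 8, 9, 10

Step 2: Greedily match left vertices, then look for augmenting paths:
  Match 1 -- 7
  Match 2 -- 9
  Match 3 -- 6
  Match 4 -- 8
  Match 5 -- 10
  No augmenting path remains.

Step 3: Verify this is maximum:
  Matching size 5 = min(|L|, |R|) = min(5, 5), which is an upper bound, so this matching is maximum.

Maximum matching: {(1,7), (2,9), (3,6), (4,8), (5,10)}
Size: 5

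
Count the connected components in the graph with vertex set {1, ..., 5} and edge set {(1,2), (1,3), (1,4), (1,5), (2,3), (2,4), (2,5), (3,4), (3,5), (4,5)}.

Step 1: Build adjacency list from edges:
  1: 2, 3, 4, 5
  2: 1, 3, 4, 5
  3: 1, 2, 4, 5
  4: 1, 2, 3, 5
  5: 1, 2, 3, 4

Step 2: Run BFS/DFS from vertex 1:
  Visited: {1, 2, 3, 4, 5}
  Reached 5 of 5 vertices

Step 3: All 5 vertices reached from vertex 1, so the graph is connected.
Number of connected components: 1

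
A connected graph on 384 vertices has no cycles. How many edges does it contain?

A tree on n vertices always has exactly n - 1 edges.
For n = 384: edges = 384 - 1 = 383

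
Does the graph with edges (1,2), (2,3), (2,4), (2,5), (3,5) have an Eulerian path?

Step 1: Find the degree of each vertex:
  deg(1) = 1
  deg(2) = 4
  deg(3) = 2
  deg(4) = 1
  deg(5) = 2

Step 2: Count vertices with odd degree:
  Odd-degree vertices: 1, 4 (2 total)

Step 3: Apply Euler's theorem:
  - Eulerian circuit exists iff graph is connected and all vertices have even degree
  - Eulerian path exists iff graph is connected and has 0 or 2 odd-degree vertices

Graph is connected with exactly 2 odd-degree vertices (1, 4).
Eulerian path exists (starting and ending at the odd-degree vertices), but no Eulerian circuit.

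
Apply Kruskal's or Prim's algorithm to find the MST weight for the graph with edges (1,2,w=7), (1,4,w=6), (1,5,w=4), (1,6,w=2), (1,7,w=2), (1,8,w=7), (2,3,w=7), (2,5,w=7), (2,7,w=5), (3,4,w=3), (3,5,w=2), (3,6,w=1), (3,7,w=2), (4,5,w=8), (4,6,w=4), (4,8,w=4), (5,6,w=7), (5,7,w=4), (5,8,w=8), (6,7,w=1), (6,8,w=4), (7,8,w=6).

Apply Kruskal's algorithm (sort edges by weight, add if no cycle):

Sorted edges by weight:
  (3,6) w=1
  (6,7) w=1
  (1,6) w=2
  (1,7) w=2
  (3,7) w=2
  (3,5) w=2
  (3,4) w=3
  (1,5) w=4
  (4,6) w=4
  (4,8) w=4
  (5,7) w=4
  (6,8) w=4
  (2,7) w=5
  (1,4) w=6
  (7,8) w=6
  (1,2) w=7
  (1,8) w=7
  (2,3) w=7
  (2,5) w=7
  (5,6) w=7
  (4,5) w=8
  (5,8) w=8

Add edge (3,6) w=1 -- no cycle. Running total: 1
Add edge (6,7) w=1 -- no cycle. Running total: 2
Add edge (1,6) w=2 -- no cycle. Running total: 4
Skip edge (1,7) w=2 -- would create cycle
Skip edge (3,7) w=2 -- would create cycle
Add edge (3,5) w=2 -- no cycle. Running total: 6
Add edge (3,4) w=3 -- no cycle. Running total: 9
Skip edge (1,5) w=4 -- would create cycle
Skip edge (4,6) w=4 -- would create cycle
Add edge (4,8) w=4 -- no cycle. Running total: 13
Skip edge (5,7) w=4 -- would create cycle
Skip edge (6,8) w=4 -- would create cycle
Add edge (2,7) w=5 -- no cycle. Running total: 18

MST edges: (3,6,w=1), (6,7,w=1), (1,6,w=2), (3,5,w=2), (3,4,w=3), (4,8,w=4), (2,7,w=5)
Total MST weight: 1 + 1 + 2 + 2 + 3 + 4 + 5 = 18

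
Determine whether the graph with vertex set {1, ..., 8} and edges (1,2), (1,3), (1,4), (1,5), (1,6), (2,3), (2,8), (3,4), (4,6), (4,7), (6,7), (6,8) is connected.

Step 1: Build adjacency list from edges:
  1: 2, 3, 4, 5, 6
  2: 1, 3, 8
  3: 1, 2, 4
  4: 1, 3, 6, 7
  5: 1
  6: 1, 4, 7, 8
  7: 4, 6
  8: 2, 6

Step 2: Run BFS/DFS from vertex 1:
  Visited: {1, 2, 3, 4, 5, 6, 8, 7}
  Reached 8 of 8 vertices

Step 3: All 8 vertices reached from vertex 1, so the graph is connected.
Answer: Yes, the graph is connected.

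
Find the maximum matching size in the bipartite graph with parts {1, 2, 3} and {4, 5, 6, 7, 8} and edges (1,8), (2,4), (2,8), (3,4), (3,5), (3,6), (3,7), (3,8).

Step 1: List the neighbors of each left vertex:
  1: 8
  2: 4, 8
  3: 4, 5, 6, 7, 8

Step 2: Greedily match left vertices, then look for augmenting paths:
  Match 1 -- 8
  Match 2 -- 4
  Match 3 -- 5
  No augmenting path remains.

Step 3: Verify this is maximum:
  Matching size 3 = min(|L|, |R|) = min(3, 5), which is an upper bound, so this matching is maximum.

Maximum matching: {(1,8), (2,4), (3,5)}
Size: 3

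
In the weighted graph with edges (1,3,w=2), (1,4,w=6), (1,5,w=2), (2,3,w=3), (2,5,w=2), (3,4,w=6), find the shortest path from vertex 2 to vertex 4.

Step 1: Build adjacency list with weights:
  1: 3(w=2), 4(w=6), 5(w=2)
  2: 3(w=3), 5(w=2)
  3: 1(w=2), 2(w=3), 4(w=6)
  4: 1(w=6), 3(w=6)
  5: 1(w=2), 2(w=2)

Step 2: Apply Dijkstra's algorithm from vertex 2:
  Visit vertex 2 (distance=0)
    Update dist[3] = 3
    Update dist[5] = 2
  Visit vertex 5 (distance=2)
    Update dist[1] = 4
  Visit vertex 3 (distance=3)
    Update dist[4] = 9
  Visit vertex 1 (distance=4)
  Visit vertex 4 (distance=9)

Step 3: Shortest path: 2 -> 3 -> 4
Total weight: 3 + 6 = 9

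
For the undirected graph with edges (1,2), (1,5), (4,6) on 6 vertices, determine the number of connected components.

Step 1: Build adjacency list from edges:
  1: 2, 5
  2: 1
  3: (none)
  4: 6
  5: 1
  6: 4

Step 2: Run BFS/DFS from vertex 1:
  Visited: {1, 2, 5}
  Reached 3 of 6 vertices

Step 3: Only 3 of 6 vertices reached. Graph is disconnected.
Connected components: {1, 2, 5}, {3}, {4, 6}
Number of connected components: 3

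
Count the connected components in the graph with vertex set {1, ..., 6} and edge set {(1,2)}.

Step 1: Build adjacency list from edges:
  1: 2
  2: 1
  3: (none)
  4: (none)
  5: (none)
  6: (none)

Step 2: Run BFS/DFS from vertex 1:
  Visited: {1, 2}
  Reached 2 of 6 vertices

Step 3: Only 2 of 6 vertices reached. Graph is disconnected.
Connected components: {1, 2}, {3}, {4}, {5}, {6}
Number of connected components: 5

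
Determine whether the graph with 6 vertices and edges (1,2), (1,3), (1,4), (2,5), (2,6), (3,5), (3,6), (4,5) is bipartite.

Step 1: Attempt 2-coloring using BFS:
  Start at vertex 1, assign color 0
  Color vertex 2 with color 1 (neighbor of 1)
  Color vertex 3 with color 1 (neighbor of 1)
  Color vertex 4 with color 1 (neighbor of 1)
  Color vertex 5 with color 0 (neighbor of 2)
  Color vertex 6 with color 0 (neighbor of 2)

Step 2: 2-coloring succeeded. No conflicts found.
  Set A (color 0): {1, 5, 6}
  Set B (color 1): {2, 3, 4}

The graph is bipartite with partition {1, 5, 6}, {2, 3, 4}.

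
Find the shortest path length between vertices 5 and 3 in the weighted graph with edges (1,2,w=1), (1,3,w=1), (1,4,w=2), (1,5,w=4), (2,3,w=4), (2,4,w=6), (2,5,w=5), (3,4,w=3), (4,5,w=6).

Step 1: Build adjacency list with weights:
  1: 2(w=1), 3(w=1), 4(w=2), 5(w=4)
  2: 1(w=1), 3(w=4), 4(w=6), 5(w=5)
  3: 1(w=1), 2(w=4), 4(w=3)
  4: 1(w=2), 2(w=6), 3(w=3), 5(w=6)
  5: 1(w=4), 2(w=5), 4(w=6)

Step 2: Apply Dijkstra's algorithm from vertex 5:
  Visit vertex 5 (distance=0)
    Update dist[1] = 4
    Update dist[2] = 5
    Update dist[4] = 6
  Visit vertex 1 (distance=4)
    Update dist[3] = 5
  Visit vertex 2 (distance=5)
  Visit vertex 3 (distance=5)

Step 3: Shortest path: 5 -> 1 -> 3
Total weight: 4 + 1 = 5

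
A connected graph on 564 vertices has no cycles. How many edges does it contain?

A tree on n vertices always has exactly n - 1 edges.
For n = 564: edges = 564 - 1 = 563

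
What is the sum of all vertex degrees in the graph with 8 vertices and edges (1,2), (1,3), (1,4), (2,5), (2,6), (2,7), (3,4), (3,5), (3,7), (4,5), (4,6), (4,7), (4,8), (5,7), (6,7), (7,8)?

Step 1: Count edges incident to each vertex:
  deg(1) = 3 (neighbors: 2, 3, 4)
  deg(2) = 4 (neighbors: 1, 5, 6, 7)
  deg(3) = 4 (neighbors: 1, 4, 5, 7)
  deg(4) = 6 (neighbors: 1, 3, 5, 6, 7, 8)
  deg(5) = 4 (neighbors: 2, 3, 4, 7)
  deg(6) = 3 (neighbors: 2, 4, 7)
  deg(7) = 6 (neighbors: 2, 3, 4, 5, 6, 8)
  deg(8) = 2 (neighbors: 4, 7)

Step 2: Sum all degrees:
  3 + 4 + 4 + 6 + 4 + 3 + 6 + 2 = 32

Verification: sum of degrees = 2 * |E| = 2 * 16 = 32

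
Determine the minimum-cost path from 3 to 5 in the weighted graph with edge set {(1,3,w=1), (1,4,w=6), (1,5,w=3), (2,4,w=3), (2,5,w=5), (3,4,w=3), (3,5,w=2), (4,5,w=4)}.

Step 1: Build adjacency list with weights:
  1: 3(w=1), 4(w=6), 5(w=3)
  2: 4(w=3), 5(w=5)
  3: 1(w=1), 4(w=3), 5(w=2)
  4: 1(w=6), 2(w=3), 3(w=3), 5(w=4)
  5: 1(w=3), 2(w=5), 3(w=2), 4(w=4)

Step 2: Apply Dijkstra's algorithm from vertex 3:
  Visit vertex 3 (distance=0)
    Update dist[1] = 1
    Update dist[4] = 3
    Update dist[5] = 2
  Visit vertex 1 (distance=1)
  Visit vertex 5 (distance=2)
    Update dist[2] = 7

Step 3: Shortest path: 3 -> 5
Total weight: 2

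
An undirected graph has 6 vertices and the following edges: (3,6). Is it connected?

Step 1: Build adjacency list from edges:
  1: (none)
  2: (none)
  3: 6
  4: (none)
  5: (none)
  6: 3

Step 2: Run BFS/DFS from vertex 1:
  Visited: {1}
  Reached 1 of 6 vertices

Step 3: Only 1 of 6 vertices reached. Graph is disconnected.
Connected components: {1}, {2}, {3, 6}, {4}, {5}
Answer: No, the graph is not connected (5 components).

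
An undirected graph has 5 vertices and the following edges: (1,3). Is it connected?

Step 1: Build adjacency list from edges:
  1: 3
  2: (none)
  3: 1
  4: (none)
  5: (none)

Step 2: Run BFS/DFS from vertex 1:
  Visited: {1, 3}
  Reached 2 of 5 vertices

Step 3: Only 2 of 5 vertices reached. Graph is disconnected.
Connected components: {1, 3}, {2}, {4}, {5}
Answer: No, the graph is not connected (4 components).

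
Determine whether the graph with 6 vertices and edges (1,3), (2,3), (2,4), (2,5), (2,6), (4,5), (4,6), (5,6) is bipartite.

Step 1: Attempt 2-coloring using BFS:
  Start at vertex 1, assign color 0
  Color vertex 3 with color 1 (neighbor of 1)
  Color vertex 2 with color 0 (neighbor of 3)
  Color vertex 4 with color 1 (neighbor of 2)
  Color vertex 5 with color 1 (neighbor of 2)
  Color vertex 6 with color 1 (neighbor of 2)

Step 2: Conflict found! Vertices 4 and 5 are adjacent but have the same color.
This means the graph contains an odd cycle.

The graph is NOT bipartite.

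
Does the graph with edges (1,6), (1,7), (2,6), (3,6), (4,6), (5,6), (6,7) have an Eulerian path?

Step 1: Find the degree of each vertex:
  deg(1) = 2
  deg(2) = 1
  deg(3) = 1
  deg(4) = 1
  deg(5) = 1
  deg(6) = 6
  deg(7) = 2

Step 2: Count vertices with odd degree:
  Odd-degree vertices: 2, 3, 4, 5 (4 total)

Step 3: Apply Euler's theorem:
  - Eulerian circuit exists iff graph is connected and all vertices have even degree
  - Eulerian path exists iff graph is connected and has 0 or 2 odd-degree vertices

Graph has 4 odd-degree vertices (need 0 or 2).
Neither Eulerian path nor Eulerian circuit exists.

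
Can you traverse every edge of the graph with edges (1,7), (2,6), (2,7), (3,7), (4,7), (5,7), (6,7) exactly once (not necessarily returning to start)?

Step 1: Find the degree of each vertex:
  deg(1) = 1
  deg(2) = 2
  deg(3) = 1
  deg(4) = 1
  deg(5) = 1
  deg(6) = 2
  deg(7) = 6

Step 2: Count vertices with odd degree:
  Odd-degree vertices: 1, 3, 4, 5 (4 total)

Step 3: Apply Euler's theorem:
  - Eulerian circuit exists iff graph is connected and all vertices have even degree
  - Eulerian path exists iff graph is connected and has 0 or 2 odd-degree vertices

Graph has 4 odd-degree vertices (need 0 or 2).
Neither Eulerian path nor Eulerian circuit exists.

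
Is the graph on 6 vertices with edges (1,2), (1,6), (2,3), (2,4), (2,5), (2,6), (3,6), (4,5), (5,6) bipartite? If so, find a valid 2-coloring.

Step 1: Attempt 2-coloring using BFS:
  Start at vertex 1, assign color 0
  Color vertex 2 with color 1 (neighbor of 1)
  Color vertex 6 with color 1 (neighbor of 1)
  Color vertex 3 with color 0 (neighbor of 2)
  Color vertex 4 with color 0 (neighbor of 2)
  Color vertex 5 with color 0 (neighbor of 2)

Step 2: Conflict found! Vertices 2 and 6 are adjacent but have the same color.
This means the graph contains an odd cycle.

The graph is NOT bipartite.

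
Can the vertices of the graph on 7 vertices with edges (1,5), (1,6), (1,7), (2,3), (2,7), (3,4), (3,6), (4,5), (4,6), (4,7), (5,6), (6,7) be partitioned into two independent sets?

Step 1: Attempt 2-coloring using BFS:
  Start at vertex 1, assign color 0
  Color vertex 5 with color 1 (neighbor of 1)
  Color vertex 6 with color 1 (neighbor of 1)
  Color vertex 7 with color 1 (neighbor of 1)
  Color vertex 4 with color 0 (neighbor of 5)

Step 2: Conflict found! Vertices 5 and 6 are adjacent but have the same color.
This means the graph contains an odd cycle.

The graph is NOT bipartite.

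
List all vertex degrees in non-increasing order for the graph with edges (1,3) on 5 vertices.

Step 1: Count edges incident to each vertex:
  deg(1) = 1 (neighbors: 3)
  deg(2) = 0 (neighbors: none)
  deg(3) = 1 (neighbors: 1)
  deg(4) = 0 (neighbors: none)
  deg(5) = 0 (neighbors: none)

Step 2: Sort degrees in non-increasing order:
  Degrees: [1, 0, 1, 0, 0] -> sorted: [1, 1, 0, 0, 0]

Degree sequence: [1, 1, 0, 0, 0]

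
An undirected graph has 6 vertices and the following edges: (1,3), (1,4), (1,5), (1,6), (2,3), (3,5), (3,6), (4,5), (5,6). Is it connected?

Step 1: Build adjacency list from edges:
  1: 3, 4, 5, 6
  2: 3
  3: 1, 2, 5, 6
  4: 1, 5
  5: 1, 3, 4, 6
  6: 1, 3, 5

Step 2: Run BFS/DFS from vertex 1:
  Visited: {1, 3, 4, 5, 6, 2}
  Reached 6 of 6 vertices

Step 3: All 6 vertices reached from vertex 1, so the graph is connected.
Answer: Yes, the graph is connected.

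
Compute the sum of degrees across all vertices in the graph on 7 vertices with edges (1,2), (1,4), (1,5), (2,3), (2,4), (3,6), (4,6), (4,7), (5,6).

Step 1: Count edges incident to each vertex:
  deg(1) = 3 (neighbors: 2, 4, 5)
  deg(2) = 3 (neighbors: 1, 3, 4)
  deg(3) = 2 (neighbors: 2, 6)
  deg(4) = 4 (neighbors: 1, 2, 6, 7)
  deg(5) = 2 (neighbors: 1, 6)
  deg(6) = 3 (neighbors: 3, 4, 5)
  deg(7) = 1 (neighbors: 4)

Step 2: Sum all degrees:
  3 + 3 + 2 + 4 + 2 + 3 + 1 = 18

Verification: sum of degrees = 2 * |E| = 2 * 9 = 18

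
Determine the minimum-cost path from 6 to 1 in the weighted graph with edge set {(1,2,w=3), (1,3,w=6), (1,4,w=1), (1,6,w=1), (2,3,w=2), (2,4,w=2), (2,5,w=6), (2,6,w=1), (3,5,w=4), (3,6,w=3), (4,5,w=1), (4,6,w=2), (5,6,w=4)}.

Step 1: Build adjacency list with weights:
  1: 2(w=3), 3(w=6), 4(w=1), 6(w=1)
  2: 1(w=3), 3(w=2), 4(w=2), 5(w=6), 6(w=1)
  3: 1(w=6), 2(w=2), 5(w=4), 6(w=3)
  4: 1(w=1), 2(w=2), 5(w=1), 6(w=2)
  5: 2(w=6), 3(w=4), 4(w=1), 6(w=4)
  6: 1(w=1), 2(w=1), 3(w=3), 4(w=2), 5(w=4)

Step 2: Apply Dijkstra's algorithm from vertex 6:
  Visit vertex 6 (distance=0)
    Update dist[1] = 1
    Update dist[2] = 1
    Update dist[3] = 3
    Update dist[4] = 2
    Update dist[5] = 4
  Visit vertex 1 (distance=1)

Step 3: Shortest path: 6 -> 1
Total weight: 1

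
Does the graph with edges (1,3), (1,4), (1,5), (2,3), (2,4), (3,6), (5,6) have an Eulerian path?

Step 1: Find the degree of each vertex:
  deg(1) = 3
  deg(2) = 2
  deg(3) = 3
  deg(4) = 2
  deg(5) = 2
  deg(6) = 2

Step 2: Count vertices with odd degree:
  Odd-degree vertices: 1, 3 (2 total)

Step 3: Apply Euler's theorem:
  - Eulerian circuit exists iff graph is connected and all vertices have even degree
  - Eulerian path exists iff graph is connected and has 0 or 2 odd-degree vertices

Graph is connected with exactly 2 odd-degree vertices (1, 3).
Eulerian path exists (starting and ending at the odd-degree vertices), but no Eulerian circuit.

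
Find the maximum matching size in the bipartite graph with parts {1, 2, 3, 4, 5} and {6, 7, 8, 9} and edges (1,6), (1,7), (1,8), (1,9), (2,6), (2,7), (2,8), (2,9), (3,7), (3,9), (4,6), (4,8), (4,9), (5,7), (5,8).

Step 1: List the neighbors of each left vertex:
  1: 6, 7, 8, 9
  2: 6, 7, 8, 9
  3: 7, 9
  4: 6, 8, 9
  5: 7, 8

Step 2: Greedily match left vertices, then look for augmenting paths:
  Match 1 -- 6
  Match 2 -- 7
  Match 3 -- 9
  Match 4 -- 8
  No augmenting path remains.

Step 3: Verify this is maximum:
  Matching size 4 = min(|L|, |R|) = min(5, 4), which is an upper bound, so this matching is maximum.

Maximum matching: {(1,6), (2,7), (3,9), (4,8)}
Size: 4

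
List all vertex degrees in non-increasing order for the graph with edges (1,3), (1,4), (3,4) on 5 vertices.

Step 1: Count edges incident to each vertex:
  deg(1) = 2 (neighbors: 3, 4)
  deg(2) = 0 (neighbors: none)
  deg(3) = 2 (neighbors: 1, 4)
  deg(4) = 2 (neighbors: 1, 3)
  deg(5) = 0 (neighbors: none)

Step 2: Sort degrees in non-increasing order:
  Degrees: [2, 0, 2, 2, 0] -> sorted: [2, 2, 2, 0, 0]

Degree sequence: [2, 2, 2, 0, 0]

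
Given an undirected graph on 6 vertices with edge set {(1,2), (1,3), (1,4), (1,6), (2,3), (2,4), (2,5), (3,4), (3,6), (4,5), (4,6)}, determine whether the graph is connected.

Step 1: Build adjacency list from edges:
  1: 2, 3, 4, 6
  2: 1, 3, 4, 5
  3: 1, 2, 4, 6
  4: 1, 2, 3, 5, 6
  5: 2, 4
  6: 1, 3, 4

Step 2: Run BFS/DFS from vertex 1:
  Visited: {1, 2, 3, 4, 6, 5}
  Reached 6 of 6 vertices

Step 3: All 6 vertices reached from vertex 1, so the graph is connected.
Answer: Yes, the graph is connected.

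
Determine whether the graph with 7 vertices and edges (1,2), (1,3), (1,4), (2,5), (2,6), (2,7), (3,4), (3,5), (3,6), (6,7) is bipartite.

Step 1: Attempt 2-coloring using BFS:
  Start at vertex 1, assign color 0
  Color vertex 2 with color 1 (neighbor of 1)
  Color vertex 3 with color 1 (neighbor of 1)
  Color vertex 4 with color 1 (neighbor of 1)
  Color vertex 5 with color 0 (neighbor of 2)
  Color vertex 6 with color 0 (neighbor of 2)
  Color vertex 7 with color 0 (neighbor of 2)

Step 2: Conflict found! Vertices 3 and 4 are adjacent but have the same color.
This means the graph contains an odd cycle.

The graph is NOT bipartite.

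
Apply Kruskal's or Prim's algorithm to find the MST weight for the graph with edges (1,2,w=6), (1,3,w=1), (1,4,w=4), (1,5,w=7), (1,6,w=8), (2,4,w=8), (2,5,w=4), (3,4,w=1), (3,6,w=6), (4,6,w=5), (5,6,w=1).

Apply Kruskal's algorithm (sort edges by weight, add if no cycle):

Sorted edges by weight:
  (1,3) w=1
  (3,4) w=1
  (5,6) w=1
  (1,4) w=4
  (2,5) w=4
  (4,6) w=5
  (1,2) w=6
  (3,6) w=6
  (1,5) w=7
  (1,6) w=8
  (2,4) w=8

Add edge (1,3) w=1 -- no cycle. Running total: 1
Add edge (3,4) w=1 -- no cycle. Running total: 2
Add edge (5,6) w=1 -- no cycle. Running total: 3
Skip edge (1,4) w=4 -- would create cycle
Add edge (2,5) w=4 -- no cycle. Running total: 7
Add edge (4,6) w=5 -- no cycle. Running total: 12

MST edges: (1,3,w=1), (3,4,w=1), (5,6,w=1), (2,5,w=4), (4,6,w=5)
Total MST weight: 1 + 1 + 1 + 4 + 5 = 12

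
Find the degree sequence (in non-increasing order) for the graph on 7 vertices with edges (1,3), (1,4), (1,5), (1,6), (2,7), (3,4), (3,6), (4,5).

Step 1: Count edges incident to each vertex:
  deg(1) = 4 (neighbors: 3, 4, 5, 6)
  deg(2) = 1 (neighbors: 7)
  deg(3) = 3 (neighbors: 1, 4, 6)
  deg(4) = 3 (neighbors: 1, 3, 5)
  deg(5) = 2 (neighbors: 1, 4)
  deg(6) = 2 (neighbors: 1, 3)
  deg(7) = 1 (neighbors: 2)

Step 2: Sort degrees in non-increasing order:
  Degrees: [4, 1, 3, 3, 2, 2, 1] -> sorted: [4, 3, 3, 2, 2, 1, 1]

Degree sequence: [4, 3, 3, 2, 2, 1, 1]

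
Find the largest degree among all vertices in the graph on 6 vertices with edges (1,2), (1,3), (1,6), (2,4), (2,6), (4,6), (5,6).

Step 1: Count edges incident to each vertex:
  deg(1) = 3 (neighbors: 2, 3, 6)
  deg(2) = 3 (neighbors: 1, 4, 6)
  deg(3) = 1 (neighbors: 1)
  deg(4) = 2 (neighbors: 2, 6)
  deg(5) = 1 (neighbors: 6)
  deg(6) = 4 (neighbors: 1, 2, 4, 5)

Step 2: Find maximum:
  max(3, 3, 1, 2, 1, 4) = 4 (vertex 6)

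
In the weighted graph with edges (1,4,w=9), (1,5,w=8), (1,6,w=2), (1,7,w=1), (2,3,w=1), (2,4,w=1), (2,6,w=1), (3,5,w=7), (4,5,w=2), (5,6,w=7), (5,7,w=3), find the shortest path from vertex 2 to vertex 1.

Step 1: Build adjacency list with weights:
  1: 4(w=9), 5(w=8), 6(w=2), 7(w=1)
  2: 3(w=1), 4(w=1), 6(w=1)
  3: 2(w=1), 5(w=7)
  4: 1(w=9), 2(w=1), 5(w=2)
  5: 1(w=8), 3(w=7), 4(w=2), 6(w=7), 7(w=3)
  6: 1(w=2), 2(w=1), 5(w=7)
  7: 1(w=1), 5(w=3)

Step 2: Apply Dijkstra's algorithm from vertex 2:
  Visit vertex 2 (distance=0)
    Update dist[3] = 1
    Update dist[4] = 1
    Update dist[6] = 1
  Visit vertex 3 (distance=1)
    Update dist[5] = 8
  Visit vertex 4 (distance=1)
    Update dist[1] = 10
    Update dist[5] = 3
  Visit vertex 6 (distance=1)
    Update dist[1] = 3
  Visit vertex 1 (distance=3)
    Update dist[7] = 4

Step 3: Shortest path: 2 -> 6 -> 1
Total weight: 1 + 2 = 3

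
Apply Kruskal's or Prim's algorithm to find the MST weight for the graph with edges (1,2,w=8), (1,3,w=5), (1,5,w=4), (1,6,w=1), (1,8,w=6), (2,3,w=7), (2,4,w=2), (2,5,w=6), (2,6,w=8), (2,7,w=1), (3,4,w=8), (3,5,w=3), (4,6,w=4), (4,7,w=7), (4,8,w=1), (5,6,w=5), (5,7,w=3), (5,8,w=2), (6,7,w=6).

Apply Kruskal's algorithm (sort edges by weight, add if no cycle):

Sorted edges by weight:
  (1,6) w=1
  (2,7) w=1
  (4,8) w=1
  (2,4) w=2
  (5,8) w=2
  (3,5) w=3
  (5,7) w=3
  (1,5) w=4
  (4,6) w=4
  (1,3) w=5
  (5,6) w=5
  (1,8) w=6
  (2,5) w=6
  (6,7) w=6
  (2,3) w=7
  (4,7) w=7
  (1,2) w=8
  (2,6) w=8
  (3,4) w=8

Add edge (1,6) w=1 -- no cycle. Running total: 1
Add edge (2,7) w=1 -- no cycle. Running total: 2
Add edge (4,8) w=1 -- no cycle. Running total: 3
Add edge (2,4) w=2 -- no cycle. Running total: 5
Add edge (5,8) w=2 -- no cycle. Running total: 7
Add edge (3,5) w=3 -- no cycle. Running total: 10
Skip edge (5,7) w=3 -- would create cycle
Add edge (1,5) w=4 -- no cycle. Running total: 14

MST edges: (1,6,w=1), (2,7,w=1), (4,8,w=1), (2,4,w=2), (5,8,w=2), (3,5,w=3), (1,5,w=4)
Total MST weight: 1 + 1 + 1 + 2 + 2 + 3 + 4 = 14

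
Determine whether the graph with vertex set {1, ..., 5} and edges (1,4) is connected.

Step 1: Build adjacency list from edges:
  1: 4
  2: (none)
  3: (none)
  4: 1
  5: (none)

Step 2: Run BFS/DFS from vertex 1:
  Visited: {1, 4}
  Reached 2 of 5 vertices

Step 3: Only 2 of 5 vertices reached. Graph is disconnected.
Connected components: {1, 4}, {2}, {3}, {5}
Answer: No, the graph is not connected (4 components).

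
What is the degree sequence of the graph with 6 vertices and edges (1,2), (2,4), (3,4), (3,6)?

Step 1: Count edges incident to each vertex:
  deg(1) = 1 (neighbors: 2)
  deg(2) = 2 (neighbors: 1, 4)
  deg(3) = 2 (neighbors: 4, 6)
  deg(4) = 2 (neighbors: 2, 3)
  deg(5) = 0 (neighbors: none)
  deg(6) = 1 (neighbors: 3)

Step 2: Sort degrees in non-increasing order:
  Degrees: [1, 2, 2, 2, 0, 1] -> sorted: [2, 2, 2, 1, 1, 0]

Degree sequence: [2, 2, 2, 1, 1, 0]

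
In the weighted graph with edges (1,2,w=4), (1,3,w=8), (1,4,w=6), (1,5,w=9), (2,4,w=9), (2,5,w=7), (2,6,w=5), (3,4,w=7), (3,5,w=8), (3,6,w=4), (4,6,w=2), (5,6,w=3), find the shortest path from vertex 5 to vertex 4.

Step 1: Build adjacency list with weights:
  1: 2(w=4), 3(w=8), 4(w=6), 5(w=9)
  2: 1(w=4), 4(w=9), 5(w=7), 6(w=5)
  3: 1(w=8), 4(w=7), 5(w=8), 6(w=4)
  4: 1(w=6), 2(w=9), 3(w=7), 6(w=2)
  5: 1(w=9), 2(w=7), 3(w=8), 6(w=3)
  6: 2(w=5), 3(w=4), 4(w=2), 5(w=3)

Step 2: Apply Dijkstra's algorithm from vertex 5:
  Visit vertex 5 (distance=0)
    Update dist[1] = 9
    Update dist[2] = 7
    Update dist[3] = 8
    Update dist[6] = 3
  Visit vertex 6 (distance=3)
    Update dist[3] = 7
    Update dist[4] = 5
  Visit vertex 4 (distance=5)

Step 3: Shortest path: 5 -> 6 -> 4
Total weight: 3 + 2 = 5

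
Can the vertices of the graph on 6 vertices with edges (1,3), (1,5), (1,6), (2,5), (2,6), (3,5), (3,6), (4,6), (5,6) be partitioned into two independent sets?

Step 1: Attempt 2-coloring using BFS:
  Start at vertex 1, assign color 0
  Color vertex 3 with color 1 (neighbor of 1)
  Color vertex 5 with color 1 (neighbor of 1)
  Color vertex 6 with color 1 (neighbor of 1)

Step 2: Conflict found! Vertices 3 and 5 are adjacent but have the same color.
This means the graph contains an odd cycle.

The graph is NOT bipartite.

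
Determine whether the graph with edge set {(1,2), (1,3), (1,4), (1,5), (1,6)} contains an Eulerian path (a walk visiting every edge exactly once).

Step 1: Find the degree of each vertex:
  deg(1) = 5
  deg(2) = 1
  deg(3) = 1
  deg(4) = 1
  deg(5) = 1
  deg(6) = 1

Step 2: Count vertices with odd degree:
  Odd-degree vertices: 1, 2, 3, 4, 5, 6 (6 total)

Step 3: Apply Euler's theorem:
  - Eulerian circuit exists iff graph is connected and all vertices have even degree
  - Eulerian path exists iff graph is connected and has 0 or 2 odd-degree vertices

Graph has 6 odd-degree vertices (need 0 or 2).
Neither Eulerian path nor Eulerian circuit exists.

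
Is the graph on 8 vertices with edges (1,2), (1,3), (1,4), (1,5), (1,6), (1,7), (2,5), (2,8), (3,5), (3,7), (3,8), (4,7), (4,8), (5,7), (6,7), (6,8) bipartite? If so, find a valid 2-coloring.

Step 1: Attempt 2-coloring using BFS:
  Start at vertex 1, assign color 0
  Color vertex 2 with color 1 (neighbor of 1)
  Color vertex 3 with color 1 (neighbor of 1)
  Color vertex 4 with color 1 (neighbor of 1)
  Color vertex 5 with color 1 (neighbor of 1)
  Color vertex 6 with color 1 (neighbor of 1)
  Color vertex 7 with color 1 (neighbor of 1)

Step 2: Conflict found! Vertices 2 and 5 are adjacent but have the same color.
This means the graph contains an odd cycle.

The graph is NOT bipartite.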